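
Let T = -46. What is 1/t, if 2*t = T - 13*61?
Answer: -2/839 ≈ -0.0023838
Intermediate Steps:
t = -839/2 (t = (-46 - 13*61)/2 = (-46 - 793)/2 = (½)*(-839) = -839/2 ≈ -419.50)
1/t = 1/(-839/2) = -2/839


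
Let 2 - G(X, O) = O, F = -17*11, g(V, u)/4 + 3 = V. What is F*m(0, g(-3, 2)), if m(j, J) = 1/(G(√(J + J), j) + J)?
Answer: 17/2 ≈ 8.5000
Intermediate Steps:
g(V, u) = -12 + 4*V
F = -187
G(X, O) = 2 - O
m(j, J) = 1/(2 + J - j) (m(j, J) = 1/((2 - j) + J) = 1/(2 + J - j))
F*m(0, g(-3, 2)) = -187/(2 + (-12 + 4*(-3)) - 1*0) = -187/(2 + (-12 - 12) + 0) = -187/(2 - 24 + 0) = -187/(-22) = -187*(-1/22) = 17/2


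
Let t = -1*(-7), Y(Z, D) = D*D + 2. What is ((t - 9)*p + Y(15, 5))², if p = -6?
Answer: 1521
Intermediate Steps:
Y(Z, D) = 2 + D² (Y(Z, D) = D² + 2 = 2 + D²)
t = 7
((t - 9)*p + Y(15, 5))² = ((7 - 9)*(-6) + (2 + 5²))² = (-2*(-6) + (2 + 25))² = (12 + 27)² = 39² = 1521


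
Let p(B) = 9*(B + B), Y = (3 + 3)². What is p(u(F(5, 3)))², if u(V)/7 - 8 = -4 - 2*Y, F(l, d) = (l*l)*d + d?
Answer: 73410624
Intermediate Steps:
Y = 36 (Y = 6² = 36)
F(l, d) = d + d*l² (F(l, d) = l²*d + d = d*l² + d = d + d*l²)
u(V) = -476 (u(V) = 56 + 7*(-4 - 2*36) = 56 + 7*(-4 - 72) = 56 + 7*(-76) = 56 - 532 = -476)
p(B) = 18*B (p(B) = 9*(2*B) = 18*B)
p(u(F(5, 3)))² = (18*(-476))² = (-8568)² = 73410624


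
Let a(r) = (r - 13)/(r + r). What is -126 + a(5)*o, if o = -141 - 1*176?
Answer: 638/5 ≈ 127.60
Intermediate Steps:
a(r) = (-13 + r)/(2*r) (a(r) = (-13 + r)/((2*r)) = (-13 + r)*(1/(2*r)) = (-13 + r)/(2*r))
o = -317 (o = -141 - 176 = -317)
-126 + a(5)*o = -126 + ((½)*(-13 + 5)/5)*(-317) = -126 + ((½)*(⅕)*(-8))*(-317) = -126 - ⅘*(-317) = -126 + 1268/5 = 638/5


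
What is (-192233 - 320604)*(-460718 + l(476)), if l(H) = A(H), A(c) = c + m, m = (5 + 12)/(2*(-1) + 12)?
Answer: 2360282547311/10 ≈ 2.3603e+11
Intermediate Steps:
m = 17/10 (m = 17/(-2 + 12) = 17/10 ≈ 1.7000)
A(c) = 17/10 + c (A(c) = c + 17/10 = 17/10 + c)
l(H) = 17/10 + H
(-192233 - 320604)*(-460718 + l(476)) = (-192233 - 320604)*(-460718 + (17/10 + 476)) = -512837*(-460718 + 4777/10) = -512837*(-4602403/10) = 2360282547311/10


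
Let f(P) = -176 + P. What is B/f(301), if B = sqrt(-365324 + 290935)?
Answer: I*sqrt(74389)/125 ≈ 2.1819*I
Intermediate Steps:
B = I*sqrt(74389) (B = sqrt(-74389) = I*sqrt(74389) ≈ 272.74*I)
B/f(301) = (I*sqrt(74389))/(-176 + 301) = (I*sqrt(74389))/125 = (I*sqrt(74389))*(1/125) = I*sqrt(74389)/125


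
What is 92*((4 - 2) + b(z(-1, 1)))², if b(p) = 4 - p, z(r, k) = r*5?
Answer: 11132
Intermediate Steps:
z(r, k) = 5*r
92*((4 - 2) + b(z(-1, 1)))² = 92*((4 - 2) + (4 - 5*(-1)))² = 92*(2 + (4 - 1*(-5)))² = 92*(2 + (4 + 5))² = 92*(2 + 9)² = 92*11² = 92*121 = 11132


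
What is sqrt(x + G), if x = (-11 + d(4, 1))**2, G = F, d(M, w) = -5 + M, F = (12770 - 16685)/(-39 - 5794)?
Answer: 3*sqrt(546919579)/5833 ≈ 12.028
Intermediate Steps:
F = 3915/5833 (F = -3915/(-5833) = -3915*(-1/5833) = 3915/5833 ≈ 0.67118)
G = 3915/5833 ≈ 0.67118
x = 144 (x = (-11 + (-5 + 4))**2 = (-11 - 1)**2 = (-12)**2 = 144)
sqrt(x + G) = sqrt(144 + 3915/5833) = sqrt(843867/5833) = 3*sqrt(546919579)/5833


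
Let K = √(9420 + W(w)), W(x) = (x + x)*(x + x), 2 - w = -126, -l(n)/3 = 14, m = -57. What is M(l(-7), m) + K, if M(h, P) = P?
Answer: -57 + 2*√18739 ≈ 216.78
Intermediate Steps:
l(n) = -42 (l(n) = -3*14 = -42)
w = 128 (w = 2 - 1*(-126) = 2 + 126 = 128)
W(x) = 4*x² (W(x) = (2*x)*(2*x) = 4*x²)
K = 2*√18739 (K = √(9420 + 4*128²) = √(9420 + 4*16384) = √(9420 + 65536) = √74956 = 2*√18739 ≈ 273.78)
M(l(-7), m) + K = -57 + 2*√18739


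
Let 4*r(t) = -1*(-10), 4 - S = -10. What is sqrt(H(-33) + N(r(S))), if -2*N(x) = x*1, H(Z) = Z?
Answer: I*sqrt(137)/2 ≈ 5.8523*I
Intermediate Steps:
S = 14 (S = 4 - 1*(-10) = 4 + 10 = 14)
r(t) = 5/2 (r(t) = (-1*(-10))/4 = (1/4)*10 = 5/2)
N(x) = -x/2
sqrt(H(-33) + N(r(S))) = sqrt(-33 - 1/2*5/2) = sqrt(-33 - 5/4) = sqrt(-137/4) = I*sqrt(137)/2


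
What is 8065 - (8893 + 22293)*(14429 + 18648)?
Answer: -1031531257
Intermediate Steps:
8065 - (8893 + 22293)*(14429 + 18648) = 8065 - 31186*33077 = 8065 - 1*1031539322 = 8065 - 1031539322 = -1031531257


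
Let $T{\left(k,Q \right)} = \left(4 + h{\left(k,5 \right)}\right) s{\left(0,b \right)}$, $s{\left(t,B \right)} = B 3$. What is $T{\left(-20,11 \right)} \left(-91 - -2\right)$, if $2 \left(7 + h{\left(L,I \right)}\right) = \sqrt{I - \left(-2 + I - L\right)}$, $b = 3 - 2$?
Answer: $801 - \frac{801 i \sqrt{2}}{2} \approx 801.0 - 566.39 i$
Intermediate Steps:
$b = 1$
$s{\left(t,B \right)} = 3 B$
$h{\left(L,I \right)} = -7 + \frac{\sqrt{2 + L}}{2}$ ($h{\left(L,I \right)} = -7 + \frac{\sqrt{I - \left(-2 + I - L\right)}}{2} = -7 + \frac{\sqrt{I + \left(2 + L - I\right)}}{2} = -7 + \frac{\sqrt{2 + L}}{2}$)
$T{\left(k,Q \right)} = -9 + \frac{3 \sqrt{2 + k}}{2}$ ($T{\left(k,Q \right)} = \left(4 + \left(-7 + \frac{\sqrt{2 + k}}{2}\right)\right) 3 \cdot 1 = \left(-3 + \frac{\sqrt{2 + k}}{2}\right) 3 = -9 + \frac{3 \sqrt{2 + k}}{2}$)
$T{\left(-20,11 \right)} \left(-91 - -2\right) = \left(-9 + \frac{3 \sqrt{2 - 20}}{2}\right) \left(-91 - -2\right) = \left(-9 + \frac{3 \sqrt{-18}}{2}\right) \left(-91 + 2\right) = \left(-9 + \frac{3 \cdot 3 i \sqrt{2}}{2}\right) \left(-89\right) = \left(-9 + \frac{9 i \sqrt{2}}{2}\right) \left(-89\right) = 801 - \frac{801 i \sqrt{2}}{2}$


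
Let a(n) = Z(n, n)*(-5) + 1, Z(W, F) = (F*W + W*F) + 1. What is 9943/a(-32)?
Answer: -9943/10244 ≈ -0.97062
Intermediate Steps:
Z(W, F) = 1 + 2*F*W (Z(W, F) = (F*W + F*W) + 1 = 2*F*W + 1 = 1 + 2*F*W)
a(n) = -4 - 10*n**2 (a(n) = (1 + 2*n*n)*(-5) + 1 = (1 + 2*n**2)*(-5) + 1 = (-5 - 10*n**2) + 1 = -4 - 10*n**2)
9943/a(-32) = 9943/(-4 - 10*(-32)**2) = 9943/(-4 - 10*1024) = 9943/(-4 - 10240) = 9943/(-10244) = 9943*(-1/10244) = -9943/10244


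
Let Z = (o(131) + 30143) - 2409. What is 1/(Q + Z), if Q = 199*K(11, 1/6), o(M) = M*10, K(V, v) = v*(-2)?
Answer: 3/86933 ≈ 3.4509e-5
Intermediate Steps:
K(V, v) = -2*v
o(M) = 10*M
Z = 29044 (Z = (10*131 + 30143) - 2409 = (1310 + 30143) - 2409 = 31453 - 2409 = 29044)
Q = -199/3 (Q = 199*(-2/6) = 199*(-2*⅙) = 199*(-⅓) = -199/3 ≈ -66.333)
1/(Q + Z) = 1/(-199/3 + 29044) = 1/(86933/3) = 3/86933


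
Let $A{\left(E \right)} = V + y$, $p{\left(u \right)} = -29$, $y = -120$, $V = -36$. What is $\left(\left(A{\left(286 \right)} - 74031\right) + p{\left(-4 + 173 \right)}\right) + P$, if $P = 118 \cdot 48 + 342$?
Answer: $-68210$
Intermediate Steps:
$P = 6006$ ($P = 5664 + 342 = 6006$)
$A{\left(E \right)} = -156$ ($A{\left(E \right)} = -36 - 120 = -156$)
$\left(\left(A{\left(286 \right)} - 74031\right) + p{\left(-4 + 173 \right)}\right) + P = \left(\left(-156 - 74031\right) - 29\right) + 6006 = \left(-74187 - 29\right) + 6006 = -74216 + 6006 = -68210$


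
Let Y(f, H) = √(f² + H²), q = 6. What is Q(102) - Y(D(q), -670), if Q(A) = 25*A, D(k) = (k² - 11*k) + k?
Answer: 2550 - 2*√112369 ≈ 1879.6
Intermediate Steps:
D(k) = k² - 10*k
Y(f, H) = √(H² + f²)
Q(102) - Y(D(q), -670) = 25*102 - √((-670)² + (6*(-10 + 6))²) = 2550 - √(448900 + (6*(-4))²) = 2550 - √(448900 + (-24)²) = 2550 - √(448900 + 576) = 2550 - √449476 = 2550 - 2*√112369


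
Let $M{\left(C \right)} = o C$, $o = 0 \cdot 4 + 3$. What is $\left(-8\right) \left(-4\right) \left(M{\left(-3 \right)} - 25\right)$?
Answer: $-1088$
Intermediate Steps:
$o = 3$ ($o = 0 + 3 = 3$)
$M{\left(C \right)} = 3 C$
$\left(-8\right) \left(-4\right) \left(M{\left(-3 \right)} - 25\right) = \left(-8\right) \left(-4\right) \left(3 \left(-3\right) - 25\right) = 32 \left(-9 - 25\right) = 32 \left(-34\right) = -1088$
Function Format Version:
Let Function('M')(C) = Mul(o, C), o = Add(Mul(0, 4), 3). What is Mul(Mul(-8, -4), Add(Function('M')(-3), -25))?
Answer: -1088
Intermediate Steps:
o = 3 (o = Add(0, 3) = 3)
Function('M')(C) = Mul(3, C)
Mul(Mul(-8, -4), Add(Function('M')(-3), -25)) = Mul(Mul(-8, -4), Add(Mul(3, -3), -25)) = Mul(32, Add(-9, -25)) = Mul(32, -34) = -1088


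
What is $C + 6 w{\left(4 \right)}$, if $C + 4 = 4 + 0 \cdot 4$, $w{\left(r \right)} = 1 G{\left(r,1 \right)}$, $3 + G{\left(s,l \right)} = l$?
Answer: $-12$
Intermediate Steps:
$G{\left(s,l \right)} = -3 + l$
$w{\left(r \right)} = -2$ ($w{\left(r \right)} = 1 \left(-3 + 1\right) = 1 \left(-2\right) = -2$)
$C = 0$ ($C = -4 + \left(4 + 0 \cdot 4\right) = -4 + \left(4 + 0\right) = -4 + 4 = 0$)
$C + 6 w{\left(4 \right)} = 0 + 6 \left(-2\right) = 0 - 12 = -12$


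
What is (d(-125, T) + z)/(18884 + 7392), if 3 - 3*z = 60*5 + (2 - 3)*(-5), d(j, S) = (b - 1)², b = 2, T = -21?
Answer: -299/78828 ≈ -0.0037931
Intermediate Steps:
d(j, S) = 1 (d(j, S) = (2 - 1)² = 1² = 1)
z = -302/3 (z = 1 - (60*5 + (2 - 3)*(-5))/3 = 1 - (300 - 1*(-5))/3 = 1 - (300 + 5)/3 = 1 - ⅓*305 = 1 - 305/3 = -302/3 ≈ -100.67)
(d(-125, T) + z)/(18884 + 7392) = (1 - 302/3)/(18884 + 7392) = -299/3/26276 = -299/3*1/26276 = -299/78828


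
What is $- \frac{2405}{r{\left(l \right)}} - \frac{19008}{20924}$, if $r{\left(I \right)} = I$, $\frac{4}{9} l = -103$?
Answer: $\frac{45917116}{4849137} \approx 9.4691$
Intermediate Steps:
$l = - \frac{927}{4}$ ($l = \frac{9}{4} \left(-103\right) = - \frac{927}{4} \approx -231.75$)
$- \frac{2405}{r{\left(l \right)}} - \frac{19008}{20924} = - \frac{2405}{- \frac{927}{4}} - \frac{19008}{20924} = \left(-2405\right) \left(- \frac{4}{927}\right) - \frac{4752}{5231} = \frac{9620}{927} - \frac{4752}{5231} = \frac{45917116}{4849137}$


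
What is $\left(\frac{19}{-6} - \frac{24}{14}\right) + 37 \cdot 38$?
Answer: $\frac{58847}{42} \approx 1401.1$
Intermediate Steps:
$\left(\frac{19}{-6} - \frac{24}{14}\right) + 37 \cdot 38 = \left(19 \left(- \frac{1}{6}\right) - \frac{12}{7}\right) + 1406 = \left(- \frac{19}{6} - \frac{12}{7}\right) + 1406 = - \frac{205}{42} + 1406 = \frac{58847}{42}$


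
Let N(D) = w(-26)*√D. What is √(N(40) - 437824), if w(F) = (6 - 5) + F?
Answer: √(-437824 - 50*√10) ≈ 661.8*I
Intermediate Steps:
w(F) = 1 + F
N(D) = -25*√D (N(D) = (1 - 26)*√D = -25*√D)
√(N(40) - 437824) = √(-50*√10 - 437824) = √(-437824 - 50*√10)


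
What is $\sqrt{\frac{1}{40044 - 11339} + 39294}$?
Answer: $\frac{\sqrt{32377353249055}}{28705} \approx 198.23$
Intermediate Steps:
$\sqrt{\frac{1}{40044 - 11339} + 39294} = \sqrt{\frac{1}{28705} + 39294} = \sqrt{\frac{1127934271}{28705}} = \frac{\sqrt{32377353249055}}{28705}$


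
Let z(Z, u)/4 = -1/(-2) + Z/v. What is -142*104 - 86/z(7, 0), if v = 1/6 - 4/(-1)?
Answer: -1610787/109 ≈ -14778.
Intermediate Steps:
v = 25/6 (v = 1*(⅙) - 4*(-1) = ⅙ + 4 = 25/6 ≈ 4.1667)
z(Z, u) = 2 + 24*Z/25 (z(Z, u) = 4*(-1/(-2) + Z/(25/6)) = 4*(-1*(-½) + Z*(6/25)) = 4*(½ + 6*Z/25) = 2 + 24*Z/25)
-142*104 - 86/z(7, 0) = -142*104 - 86/(2 + (24/25)*7) = -14768 - 86/(2 + 168/25) = -14768 - 86/218/25 = -14768 - 86*25/218 = -14768 - 1075/109 = -1610787/109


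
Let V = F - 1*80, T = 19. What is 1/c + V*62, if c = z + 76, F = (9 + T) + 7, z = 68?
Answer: -401759/144 ≈ -2790.0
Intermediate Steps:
F = 35 (F = (9 + 19) + 7 = 28 + 7 = 35)
c = 144 (c = 68 + 76 = 144)
V = -45 (V = 35 - 1*80 = 35 - 80 = -45)
1/c + V*62 = 1/144 - 45*62 = 1/144 - 2790 = -401759/144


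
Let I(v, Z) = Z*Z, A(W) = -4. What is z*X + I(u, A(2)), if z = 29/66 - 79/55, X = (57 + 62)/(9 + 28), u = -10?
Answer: 156209/12210 ≈ 12.794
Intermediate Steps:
X = 119/37 ≈ 3.2162
I(v, Z) = Z**2
z = -329/330 (z = 29*(1/66) - 79*1/55 = 29/66 - 79/55 = -329/330 ≈ -0.99697)
z*X + I(u, A(2)) = -329/330*119/37 + (-4)**2 = -39151/12210 + 16 = 156209/12210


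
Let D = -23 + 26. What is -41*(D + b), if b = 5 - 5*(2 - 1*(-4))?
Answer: 902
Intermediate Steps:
D = 3
b = -25 (b = 5 - 5*(2 + 4) = 5 - 5*6 = 5 - 30 = -25)
-41*(D + b) = -41*(3 - 25) = -41*(-22) = 902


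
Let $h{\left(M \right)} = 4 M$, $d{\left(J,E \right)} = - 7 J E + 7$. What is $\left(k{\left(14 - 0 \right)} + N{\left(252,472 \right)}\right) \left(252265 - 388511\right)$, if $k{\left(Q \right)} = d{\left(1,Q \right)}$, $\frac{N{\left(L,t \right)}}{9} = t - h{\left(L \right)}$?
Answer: $669649090$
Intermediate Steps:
$d{\left(J,E \right)} = 7 - 7 E J$ ($d{\left(J,E \right)} = - 7 E J + 7 = 7 - 7 E J$)
$N{\left(L,t \right)} = - 36 L + 9 t$ ($N{\left(L,t \right)} = 9 \left(t - 4 L\right) = - 36 L + 9 t$)
$k{\left(Q \right)} = 7 - 7 Q$ ($k{\left(Q \right)} = 7 - 7 Q 1 = 7 - 7 Q$)
$\left(k{\left(14 - 0 \right)} + N{\left(252,472 \right)}\right) \left(252265 - 388511\right) = \left(\left(7 - 7 \left(14 - 0\right)\right) + \left(\left(-36\right) 252 + 9 \cdot 472\right)\right) \left(252265 - 388511\right) = \left(\left(7 - 7 \left(14 + 0\right)\right) + \left(-9072 + 4248\right)\right) \left(-136246\right) = \left(\left(7 - 98\right) - 4824\right) \left(-136246\right) = \left(-91 - 4824\right) \left(-136246\right) = \left(-4915\right) \left(-136246\right) = 669649090$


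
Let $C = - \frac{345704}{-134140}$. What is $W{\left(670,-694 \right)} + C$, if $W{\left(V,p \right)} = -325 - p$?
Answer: $\frac{12460841}{33535} \approx 371.58$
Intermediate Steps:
$C = \frac{86426}{33535}$ ($C = \left(-345704\right) \left(- \frac{1}{134140}\right) = \frac{86426}{33535} \approx 2.5772$)
$W{\left(670,-694 \right)} + C = \left(-325 - -694\right) + \frac{86426}{33535} = \left(-325 + 694\right) + \frac{86426}{33535} = 369 + \frac{86426}{33535} = \frac{12460841}{33535}$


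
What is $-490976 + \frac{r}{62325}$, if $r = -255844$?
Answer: $- \frac{30600335044}{62325} \approx -4.9098 \cdot 10^{5}$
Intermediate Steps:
$-490976 + \frac{r}{62325} = -490976 - \frac{255844}{62325} = - \frac{30600335044}{62325}$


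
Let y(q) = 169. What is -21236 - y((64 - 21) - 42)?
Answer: -21405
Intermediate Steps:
-21236 - y((64 - 21) - 42) = -21236 - 1*169 = -21236 - 169 = -21405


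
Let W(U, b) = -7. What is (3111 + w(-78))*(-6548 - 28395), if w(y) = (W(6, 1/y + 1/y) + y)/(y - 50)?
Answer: -13917552299/128 ≈ -1.0873e+8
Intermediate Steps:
w(y) = (-7 + y)/(-50 + y) (w(y) = (-7 + y)/(y - 50) = (-7 + y)/(-50 + y))
(3111 + w(-78))*(-6548 - 28395) = (3111 + (-7 - 78)/(-50 - 78))*(-6548 - 28395) = (3111 - 85/(-128))*(-34943) = (3111 - 1/128*(-85))*(-34943) = (3111 + 85/128)*(-34943) = (398293/128)*(-34943) = -13917552299/128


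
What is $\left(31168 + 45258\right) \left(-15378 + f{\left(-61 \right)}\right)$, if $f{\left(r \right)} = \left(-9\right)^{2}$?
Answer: $-1169088522$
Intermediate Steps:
$f{\left(r \right)} = 81$
$\left(31168 + 45258\right) \left(-15378 + f{\left(-61 \right)}\right) = \left(31168 + 45258\right) \left(-15378 + 81\right) = 76426 \left(-15297\right) = -1169088522$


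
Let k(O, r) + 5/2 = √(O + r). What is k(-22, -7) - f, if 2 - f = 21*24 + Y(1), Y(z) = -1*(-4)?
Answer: 1007/2 + I*√29 ≈ 503.5 + 5.3852*I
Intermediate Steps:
k(O, r) = -5/2 + √(O + r)
Y(z) = 4
f = -506 (f = 2 - (21*24 + 4) = 2 - (504 + 4) = 2 - 1*508 = 2 - 508 = -506)
k(-22, -7) - f = (-5/2 + √(-22 - 7)) - 1*(-506) = (-5/2 + √(-29)) + 506 = (-5/2 + I*√29) + 506 = 1007/2 + I*√29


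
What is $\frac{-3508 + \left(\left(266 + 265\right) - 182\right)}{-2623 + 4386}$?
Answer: $- \frac{3159}{1763} \approx -1.7918$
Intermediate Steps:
$\frac{-3508 + \left(\left(266 + 265\right) - 182\right)}{-2623 + 4386} = \frac{-3508 + \left(531 - 182\right)}{1763} = \left(-3508 + 349\right) \frac{1}{1763} = \left(-3159\right) \frac{1}{1763} = - \frac{3159}{1763}$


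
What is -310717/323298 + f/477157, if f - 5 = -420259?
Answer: -284128069261/154263903786 ≈ -1.8418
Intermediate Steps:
f = -420254 (f = 5 - 420259 = -420254)
-310717/323298 + f/477157 = -310717/323298 - 420254/477157 = -284128069261/154263903786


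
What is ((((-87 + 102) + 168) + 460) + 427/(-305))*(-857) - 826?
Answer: -2753386/5 ≈ -5.5068e+5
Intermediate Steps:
((((-87 + 102) + 168) + 460) + 427/(-305))*(-857) - 826 = (((15 + 168) + 460) + 427*(-1/305))*(-857) - 826 = ((183 + 460) - 7/5)*(-857) - 826 = (643 - 7/5)*(-857) - 826 = (3208/5)*(-857) - 826 = -2749256/5 - 826 = -2753386/5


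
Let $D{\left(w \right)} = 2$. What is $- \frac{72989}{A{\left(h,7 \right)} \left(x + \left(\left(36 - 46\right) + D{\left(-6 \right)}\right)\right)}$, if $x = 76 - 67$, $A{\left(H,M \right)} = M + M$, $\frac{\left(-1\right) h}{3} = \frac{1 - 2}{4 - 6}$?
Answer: $- \frac{10427}{2} \approx -5213.5$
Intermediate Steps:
$h = - \frac{3}{2}$ ($h = - 3 \frac{1 - 2}{4 - 6} = - 3 \left(- \frac{1}{-2}\right) = - 3 \left(\left(-1\right) \left(- \frac{1}{2}\right)\right) = \left(-3\right) \frac{1}{2} = - \frac{3}{2} \approx -1.5$)
$A{\left(H,M \right)} = 2 M$
$x = 9$ ($x = 76 - 67 = 9$)
$- \frac{72989}{A{\left(h,7 \right)} \left(x + \left(\left(36 - 46\right) + D{\left(-6 \right)}\right)\right)} = - \frac{72989}{2 \cdot 7 \left(9 + \left(\left(36 - 46\right) + 2\right)\right)} = - \frac{72989}{14 \left(9 + \left(-10 + 2\right)\right)} = - \frac{72989}{14 \left(9 - 8\right)} = - \frac{72989}{14 \cdot 1} = - \frac{72989}{14} = \left(-72989\right) \frac{1}{14} = - \frac{10427}{2}$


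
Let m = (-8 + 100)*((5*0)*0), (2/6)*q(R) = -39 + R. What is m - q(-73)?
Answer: 336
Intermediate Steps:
q(R) = -117 + 3*R (q(R) = 3*(-39 + R) = -117 + 3*R)
m = 0 (m = 92*(0*0) = 92*0 = 0)
m - q(-73) = 0 - (-117 + 3*(-73)) = 0 - (-117 - 219) = 0 - 1*(-336) = 0 + 336 = 336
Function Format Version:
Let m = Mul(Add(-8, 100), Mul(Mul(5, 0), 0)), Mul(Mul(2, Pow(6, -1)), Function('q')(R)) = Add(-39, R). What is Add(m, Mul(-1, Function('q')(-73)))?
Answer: 336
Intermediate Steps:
Function('q')(R) = Add(-117, Mul(3, R)) (Function('q')(R) = Mul(3, Add(-39, R)) = Add(-117, Mul(3, R)))
m = 0 (m = Mul(92, Mul(0, 0)) = Mul(92, 0) = 0)
Add(m, Mul(-1, Function('q')(-73))) = Add(0, Mul(-1, Add(-117, Mul(3, -73)))) = Add(0, Mul(-1, Add(-117, -219))) = Add(0, Mul(-1, -336)) = Add(0, 336) = 336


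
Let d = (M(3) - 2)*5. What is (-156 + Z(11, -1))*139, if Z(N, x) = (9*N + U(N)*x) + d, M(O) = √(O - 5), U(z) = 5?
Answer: -10008 + 695*I*√2 ≈ -10008.0 + 982.88*I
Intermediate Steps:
M(O) = √(-5 + O)
d = -10 + 5*I*√2 (d = (√(-5 + 3) - 2)*5 = (√(-2) - 2)*5 = (I*√2 - 2)*5 = (-2 + I*√2)*5 = -10 + 5*I*√2 ≈ -10.0 + 7.0711*I)
Z(N, x) = -10 + 5*x + 9*N + 5*I*√2 (Z(N, x) = (9*N + 5*x) + (-10 + 5*I*√2) = (5*x + 9*N) + (-10 + 5*I*√2) = -10 + 5*x + 9*N + 5*I*√2)
(-156 + Z(11, -1))*139 = (-156 + (-10 + 5*(-1) + 9*11 + 5*I*√2))*139 = (-156 + (-10 - 5 + 99 + 5*I*√2))*139 = (-156 + (84 + 5*I*√2))*139 = (-72 + 5*I*√2)*139 = -10008 + 695*I*√2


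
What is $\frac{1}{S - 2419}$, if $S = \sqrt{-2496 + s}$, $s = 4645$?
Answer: $- \frac{2419}{5849412} - \frac{\sqrt{2149}}{5849412} \approx -0.00042147$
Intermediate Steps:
$S = \sqrt{2149}$ ($S = \sqrt{-2496 + 4645} = \sqrt{2149} \approx 46.357$)
$\frac{1}{S - 2419} = \frac{1}{\sqrt{2149} - 2419} = \frac{1}{-2419 + \sqrt{2149}}$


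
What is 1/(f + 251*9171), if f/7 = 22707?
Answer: 1/2460870 ≈ 4.0636e-7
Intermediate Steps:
f = 158949 (f = 7*22707 = 158949)
1/(f + 251*9171) = 1/(158949 + 251*9171) = 1/(158949 + 2301921) = 1/2460870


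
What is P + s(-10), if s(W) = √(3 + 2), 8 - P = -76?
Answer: 84 + √5 ≈ 86.236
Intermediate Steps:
P = 84 (P = 8 - 1*(-76) = 8 + 76 = 84)
s(W) = √5
P + s(-10) = 84 + √5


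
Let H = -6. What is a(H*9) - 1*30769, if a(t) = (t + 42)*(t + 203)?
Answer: -32557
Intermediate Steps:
a(t) = (42 + t)*(203 + t)
a(H*9) - 1*30769 = (8526 + (-6*9)² + 245*(-6*9)) - 1*30769 = (8526 + (-54)² + 245*(-54)) - 30769 = (8526 + 2916 - 13230) - 30769 = -1788 - 30769 = -32557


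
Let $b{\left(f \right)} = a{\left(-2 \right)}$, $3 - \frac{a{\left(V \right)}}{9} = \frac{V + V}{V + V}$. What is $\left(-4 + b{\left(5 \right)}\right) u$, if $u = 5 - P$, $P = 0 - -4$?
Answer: $14$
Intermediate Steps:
$a{\left(V \right)} = 18$ ($a{\left(V \right)} = 27 - 9 \frac{V + V}{V + V} = 27 - 9 \frac{2 V}{2 V} = 27 - 9 \cdot 2 V \frac{1}{2 V} = 27 - 9 = 18$)
$P = 4$ ($P = 0 + 4 = 4$)
$b{\left(f \right)} = 18$
$u = 1$ ($u = 5 - 4 = 1$)
$\left(-4 + b{\left(5 \right)}\right) u = \left(-4 + 18\right) 1 = 14 \cdot 1 = 14$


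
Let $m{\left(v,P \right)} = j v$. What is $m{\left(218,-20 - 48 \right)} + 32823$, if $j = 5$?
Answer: $33913$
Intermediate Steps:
$m{\left(v,P \right)} = 5 v$
$m{\left(218,-20 - 48 \right)} + 32823 = 5 \cdot 218 + 32823 = 1090 + 32823 = 33913$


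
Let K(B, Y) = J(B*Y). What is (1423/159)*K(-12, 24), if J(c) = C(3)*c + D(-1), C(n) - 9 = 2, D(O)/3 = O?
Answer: -1504111/53 ≈ -28379.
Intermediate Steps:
D(O) = 3*O
C(n) = 11 (C(n) = 9 + 2 = 11)
J(c) = -3 + 11*c (J(c) = 11*c + 3*(-1) = 11*c - 3 = -3 + 11*c)
K(B, Y) = -3 + 11*B*Y (K(B, Y) = -3 + 11*(B*Y) = -3 + 11*B*Y)
(1423/159)*K(-12, 24) = (1423/159)*(-3 + 11*(-12)*24) = (1423*(1/159))*(-3 - 3168) = (1423/159)*(-3171) = -1504111/53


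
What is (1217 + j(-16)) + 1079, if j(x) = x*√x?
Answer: 2296 - 64*I ≈ 2296.0 - 64.0*I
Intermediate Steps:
j(x) = x^(3/2)
(1217 + j(-16)) + 1079 = (1217 + (-16)^(3/2)) + 1079 = (1217 - 64*I) + 1079 = 2296 - 64*I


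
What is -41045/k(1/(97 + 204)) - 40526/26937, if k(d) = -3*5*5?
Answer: 73505981/134685 ≈ 545.76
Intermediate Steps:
k(d) = -75 (k(d) = -15*5 = -75)
-41045/k(1/(97 + 204)) - 40526/26937 = -41045/(-75) - 40526/26937 = -41045*(-1/75) - 40526*1/26937 = 8209/15 - 40526/26937 = 73505981/134685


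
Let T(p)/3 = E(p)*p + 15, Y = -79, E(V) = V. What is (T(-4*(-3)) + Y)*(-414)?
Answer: -164772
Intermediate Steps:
T(p) = 45 + 3*p² (T(p) = 3*(p*p + 15) = 3*(p² + 15) = 3*(15 + p²) = 45 + 3*p²)
(T(-4*(-3)) + Y)*(-414) = ((45 + 3*(-4*(-3))²) - 79)*(-414) = ((45 + 3*12²) - 79)*(-414) = ((45 + 3*144) - 79)*(-414) = ((45 + 432) - 79)*(-414) = (477 - 79)*(-414) = 398*(-414) = -164772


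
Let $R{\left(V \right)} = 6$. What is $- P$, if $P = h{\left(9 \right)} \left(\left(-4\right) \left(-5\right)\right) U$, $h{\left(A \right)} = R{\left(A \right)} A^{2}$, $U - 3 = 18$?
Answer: $-204120$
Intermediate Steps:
$U = 21$ ($U = 3 + 18 = 21$)
$h{\left(A \right)} = 6 A^{2}$
$P = 204120$ ($P = 6 \cdot 9^{2} \left(\left(-4\right) \left(-5\right)\right) 21 = 6 \cdot 81 \cdot 20 \cdot 21 = 486 \cdot 20 \cdot 21 = 9720 \cdot 21 = 204120$)
$- P = \left(-1\right) 204120 = -204120$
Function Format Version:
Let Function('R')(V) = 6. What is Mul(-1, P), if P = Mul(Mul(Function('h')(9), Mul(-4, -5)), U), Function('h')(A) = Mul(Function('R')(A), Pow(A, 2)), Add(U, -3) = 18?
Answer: -204120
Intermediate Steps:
U = 21 (U = Add(3, 18) = 21)
Function('h')(A) = Mul(6, Pow(A, 2))
P = 204120 (P = Mul(Mul(Mul(6, Pow(9, 2)), Mul(-4, -5)), 21) = Mul(Mul(Mul(6, 81), 20), 21) = Mul(Mul(486, 20), 21) = Mul(9720, 21) = 204120)
Mul(-1, P) = Mul(-1, 204120) = -204120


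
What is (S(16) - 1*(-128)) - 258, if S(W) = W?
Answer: -114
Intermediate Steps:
(S(16) - 1*(-128)) - 258 = (16 - 1*(-128)) - 258 = (16 + 128) - 258 = 144 - 258 = -114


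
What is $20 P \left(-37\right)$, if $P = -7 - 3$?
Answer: $7400$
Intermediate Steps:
$P = -10$
$20 P \left(-37\right) = 20 \left(-10\right) \left(-37\right) = \left(-200\right) \left(-37\right) = 7400$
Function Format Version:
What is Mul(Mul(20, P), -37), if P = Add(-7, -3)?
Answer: 7400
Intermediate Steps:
P = -10
Mul(Mul(20, P), -37) = Mul(Mul(20, -10), -37) = Mul(-200, -37) = 7400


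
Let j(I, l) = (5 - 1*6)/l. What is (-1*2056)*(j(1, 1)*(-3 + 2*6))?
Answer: 18504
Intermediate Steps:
j(I, l) = -1/l (j(I, l) = (5 - 6)/l = -1/l)
(-1*2056)*(j(1, 1)*(-3 + 2*6)) = (-1*2056)*((-1/1)*(-3 + 2*6)) = -2056*(-1*1)*(-3 + 12) = -(-2056)*9 = -2056*(-9) = 18504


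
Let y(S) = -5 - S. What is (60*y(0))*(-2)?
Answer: 600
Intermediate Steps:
(60*y(0))*(-2) = (60*(-5 - 1*0))*(-2) = (60*(-5 + 0))*(-2) = (60*(-5))*(-2) = -300*(-2) = 600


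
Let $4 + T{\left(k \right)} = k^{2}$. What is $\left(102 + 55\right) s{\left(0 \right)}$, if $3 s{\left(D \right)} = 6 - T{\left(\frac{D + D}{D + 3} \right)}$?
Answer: $\frac{1570}{3} \approx 523.33$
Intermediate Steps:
$T{\left(k \right)} = -4 + k^{2}$
$s{\left(D \right)} = \frac{10}{3} - \frac{4 D^{2}}{3 \left(3 + D\right)^{2}}$ ($s{\left(D \right)} = \frac{6 - \left(-4 + \left(\frac{D + D}{D + 3}\right)^{2}\right)}{3} = \frac{6 - \left(-4 + \left(\frac{2 D}{3 + D}\right)^{2}\right)}{3} = \frac{6 - \left(-4 + \frac{4 D^{2}}{\left(3 + D\right)^{2}}\right)}{3} = \frac{10 - \frac{4 D^{2}}{\left(3 + D\right)^{2}}}{3} = \frac{10}{3} - \frac{4 D^{2}}{3 \left(3 + D\right)^{2}}$)
$\left(102 + 55\right) s{\left(0 \right)} = \left(102 + 55\right) \left(\frac{10}{3} - \frac{4 \cdot 0^{2}}{3 \left(3 + 0\right)^{2}}\right) = 157 \left(\frac{10}{3} - \frac{0}{9}\right) = 157 \left(\frac{10}{3} - 0 \cdot \frac{1}{9}\right) = 157 \left(\frac{10}{3} + 0\right) = 157 \cdot \frac{10}{3} = \frac{1570}{3}$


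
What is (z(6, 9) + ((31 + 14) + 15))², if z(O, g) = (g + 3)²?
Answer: 41616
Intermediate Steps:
z(O, g) = (3 + g)²
(z(6, 9) + ((31 + 14) + 15))² = ((3 + 9)² + ((31 + 14) + 15))² = (12² + (45 + 15))² = (144 + 60)² = 204² = 41616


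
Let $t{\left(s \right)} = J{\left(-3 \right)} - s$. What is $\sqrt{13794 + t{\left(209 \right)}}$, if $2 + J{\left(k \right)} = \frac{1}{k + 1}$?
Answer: $\frac{\sqrt{54330}}{2} \approx 116.54$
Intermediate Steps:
$J{\left(k \right)} = -2 + \frac{1}{1 + k}$ ($J{\left(k \right)} = -2 + \frac{1}{k + 1} = -2 + \frac{1}{1 + k}$)
$t{\left(s \right)} = - \frac{5}{2} - s$ ($t{\left(s \right)} = \frac{-1 - -6}{1 - 3} - s = \frac{-1 + 6}{-2} - s = \left(- \frac{1}{2}\right) 5 - s = - \frac{5}{2} - s$)
$\sqrt{13794 + t{\left(209 \right)}} = \sqrt{13794 - \frac{423}{2}} = \sqrt{\frac{27165}{2}} = \frac{\sqrt{54330}}{2}$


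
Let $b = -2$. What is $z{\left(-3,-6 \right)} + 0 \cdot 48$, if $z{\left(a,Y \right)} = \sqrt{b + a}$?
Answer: $i \sqrt{5} \approx 2.2361 i$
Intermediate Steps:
$z{\left(a,Y \right)} = \sqrt{-2 + a}$
$z{\left(-3,-6 \right)} + 0 \cdot 48 = \sqrt{-2 - 3} + 0 \cdot 48 = \sqrt{-5} + 0 = i \sqrt{5} + 0 = i \sqrt{5}$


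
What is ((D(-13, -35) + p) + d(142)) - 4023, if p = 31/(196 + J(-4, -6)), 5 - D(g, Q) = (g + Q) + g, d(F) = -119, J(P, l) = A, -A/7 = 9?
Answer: -542077/133 ≈ -4075.8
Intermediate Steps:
A = -63 (A = -7*9 = -63)
J(P, l) = -63
D(g, Q) = 5 - Q - 2*g (D(g, Q) = 5 - ((g + Q) + g) = 5 - ((Q + g) + g) = 5 - (Q + 2*g) = 5 + (-Q - 2*g) = 5 - Q - 2*g)
p = 31/133 (p = 31/(196 - 63) = 31/133 ≈ 0.23308)
((D(-13, -35) + p) + d(142)) - 4023 = (((5 - 1*(-35) - 2*(-13)) + 31/133) - 119) - 4023 = (((5 + 35 + 26) + 31/133) - 119) - 4023 = ((66 + 31/133) - 119) - 4023 = (8809/133 - 119) - 4023 = -7018/133 - 4023 = -542077/133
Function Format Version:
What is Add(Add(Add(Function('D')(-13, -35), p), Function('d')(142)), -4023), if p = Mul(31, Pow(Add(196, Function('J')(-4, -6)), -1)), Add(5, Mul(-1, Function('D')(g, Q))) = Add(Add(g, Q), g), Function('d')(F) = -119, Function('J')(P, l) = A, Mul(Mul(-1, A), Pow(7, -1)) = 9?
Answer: Rational(-542077, 133) ≈ -4075.8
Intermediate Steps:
A = -63 (A = Mul(-7, 9) = -63)
Function('J')(P, l) = -63
Function('D')(g, Q) = Add(5, Mul(-1, Q), Mul(-2, g)) (Function('D')(g, Q) = Add(5, Mul(-1, Add(Add(g, Q), g))) = Add(5, Mul(-1, Add(Add(Q, g), g))) = Add(5, Mul(-1, Add(Q, Mul(2, g)))) = Add(5, Add(Mul(-1, Q), Mul(-2, g))) = Add(5, Mul(-1, Q), Mul(-2, g)))
p = Rational(31, 133) (p = Mul(31, Pow(Add(196, -63), -1)) = Mul(31, Pow(133, -1)) = Mul(31, Rational(1, 133)) = Rational(31, 133) ≈ 0.23308)
Add(Add(Add(Function('D')(-13, -35), p), Function('d')(142)), -4023) = Add(Add(Add(Add(5, Mul(-1, -35), Mul(-2, -13)), Rational(31, 133)), -119), -4023) = Add(Add(Add(Add(5, 35, 26), Rational(31, 133)), -119), -4023) = Add(Add(Add(66, Rational(31, 133)), -119), -4023) = Add(Add(Rational(8809, 133), -119), -4023) = Add(Rational(-7018, 133), -4023) = Rational(-542077, 133)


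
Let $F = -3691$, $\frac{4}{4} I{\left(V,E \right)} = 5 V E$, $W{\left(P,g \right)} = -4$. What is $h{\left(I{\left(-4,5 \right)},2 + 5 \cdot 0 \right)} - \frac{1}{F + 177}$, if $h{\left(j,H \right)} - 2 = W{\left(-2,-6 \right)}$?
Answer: $- \frac{7027}{3514} \approx -1.9997$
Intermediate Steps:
$I{\left(V,E \right)} = 5 E V$ ($I{\left(V,E \right)} = 5 V E = 5 E V$)
$h{\left(j,H \right)} = -2$ ($h{\left(j,H \right)} = 2 - 4 = -2$)
$h{\left(I{\left(-4,5 \right)},2 + 5 \cdot 0 \right)} - \frac{1}{F + 177} = -2 - \frac{1}{-3691 + 177} = -2 - \frac{1}{-3514} = -2 - - \frac{1}{3514} = -2 + \frac{1}{3514} = - \frac{7027}{3514}$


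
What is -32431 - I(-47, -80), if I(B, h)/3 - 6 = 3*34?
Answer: -32755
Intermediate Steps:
I(B, h) = 324 (I(B, h) = 18 + 3*(3*34) = 18 + 3*102 = 18 + 306 = 324)
-32431 - I(-47, -80) = -32431 - 1*324 = -32431 - 324 = -32755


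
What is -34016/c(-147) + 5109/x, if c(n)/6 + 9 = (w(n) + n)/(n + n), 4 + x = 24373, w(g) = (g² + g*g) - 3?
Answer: 6808568687/185667411 ≈ 36.671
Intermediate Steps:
w(g) = -3 + 2*g² (w(g) = (g² + g²) - 3 = 2*g² - 3 = -3 + 2*g²)
x = 24369 (x = -4 + 24373 = 24369)
c(n) = -54 + 3*(-3 + n + 2*n²)/n (c(n) = -54 + 6*(((-3 + 2*n²) + n)/(n + n)) = -54 + 6*((-3 + n + 2*n²)/((2*n))) = -54 + 6*((-3 + n + 2*n²)*(1/(2*n))) = -54 + 6*((-3 + n + 2*n²)/(2*n)) = -54 + 3*(-3 + n + 2*n²)/n)
-34016/c(-147) + 5109/x = -34016/(-51 - 9/(-147) + 6*(-147)) + 5109/24369 = -34016/(-51 - 9*(-1/147) - 882) + 5109*(1/24369) = -34016/(-51 + 3/49 - 882) + 1703/8123 = -34016/(-45714/49) + 1703/8123 = -34016*(-49/45714) + 1703/8123 = 833392/22857 + 1703/8123 = 6808568687/185667411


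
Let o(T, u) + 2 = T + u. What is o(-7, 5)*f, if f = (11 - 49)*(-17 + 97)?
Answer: 12160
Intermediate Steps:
o(T, u) = -2 + T + u (o(T, u) = -2 + (T + u) = -2 + T + u)
f = -3040 (f = -38*80 = -3040)
o(-7, 5)*f = (-2 - 7 + 5)*(-3040) = -4*(-3040) = 12160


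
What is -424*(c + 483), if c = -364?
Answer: -50456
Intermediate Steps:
-424*(c + 483) = -424*(-364 + 483) = -424*119 = -50456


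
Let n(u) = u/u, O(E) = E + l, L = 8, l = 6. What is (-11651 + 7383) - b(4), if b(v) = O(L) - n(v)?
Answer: -4281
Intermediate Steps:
O(E) = 6 + E (O(E) = E + 6 = 6 + E)
n(u) = 1
b(v) = 13 (b(v) = (6 + 8) - 1*1 = 14 - 1 = 13)
(-11651 + 7383) - b(4) = (-11651 + 7383) - 1*13 = -4268 - 13 = -4281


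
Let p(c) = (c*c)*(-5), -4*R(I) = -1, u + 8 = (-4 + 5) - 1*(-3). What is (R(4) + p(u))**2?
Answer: 101761/16 ≈ 6360.1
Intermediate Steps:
u = -4 (u = -8 + ((-4 + 5) - 1*(-3)) = -8 + (1 + 3) = -8 + 4 = -4)
R(I) = 1/4 (R(I) = -1/4*(-1) = 1/4)
p(c) = -5*c**2 (p(c) = c**2*(-5) = -5*c**2)
(R(4) + p(u))**2 = (1/4 - 5*(-4)**2)**2 = (1/4 - 5*16)**2 = (1/4 - 80)**2 = (-319/4)**2 = 101761/16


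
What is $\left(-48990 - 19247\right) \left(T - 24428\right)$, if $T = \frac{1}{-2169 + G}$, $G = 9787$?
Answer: $\frac{976799548247}{586} \approx 1.6669 \cdot 10^{9}$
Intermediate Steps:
$T = \frac{1}{7618}$ ($T = \frac{1}{-2169 + 9787} = \frac{1}{7618} \approx 0.00013127$)
$\left(-48990 - 19247\right) \left(T - 24428\right) = \left(-48990 - 19247\right) \left(\frac{1}{7618} - 24428\right) = \left(-68237\right) \left(- \frac{186092503}{7618}\right) = \frac{976799548247}{586}$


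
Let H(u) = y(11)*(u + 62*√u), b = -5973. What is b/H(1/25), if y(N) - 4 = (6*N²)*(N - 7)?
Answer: -149325/904388 ≈ -0.16511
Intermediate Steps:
y(N) = 4 + 6*N²*(-7 + N) (y(N) = 4 + (6*N²)*(N - 7) = 4 + (6*N²)*(-7 + N) = 4 + 6*N²*(-7 + N))
H(u) = 2908*u + 180296*√u (H(u) = (4 - 42*11² + 6*11³)*(u + 62*√u) = (4 - 42*121 + 6*1331)*(u + 62*√u) = (4 - 5082 + 7986)*(u + 62*√u) = 2908*(u + 62*√u) = 2908*u + 180296*√u)
b/H(1/25) = -5973/(2908/25 + 180296*√(1/25)) = -5973/(2908*(1/25) + 180296*√(1/25)) = -5973/(2908/25 + 180296*(⅕)) = -5973/(2908/25 + 180296/5) = -5973/904388/25 = -5973*25/904388 = -149325/904388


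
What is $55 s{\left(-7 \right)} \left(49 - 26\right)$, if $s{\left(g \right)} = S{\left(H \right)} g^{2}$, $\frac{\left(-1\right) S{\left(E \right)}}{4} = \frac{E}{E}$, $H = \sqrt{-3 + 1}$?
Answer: $-247940$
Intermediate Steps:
$H = i \sqrt{2}$ ($H = \sqrt{-2} = i \sqrt{2} \approx 1.4142 i$)
$S{\left(E \right)} = -4$ ($S{\left(E \right)} = - 4 \frac{E}{E} = \left(-4\right) 1 = -4$)
$s{\left(g \right)} = - 4 g^{2}$
$55 s{\left(-7 \right)} \left(49 - 26\right) = 55 \left(- 4 \left(-7\right)^{2}\right) \left(49 - 26\right) = 55 \left(\left(-4\right) 49\right) \left(49 - 26\right) = 55 \left(-196\right) 23 = \left(-10780\right) 23 = -247940$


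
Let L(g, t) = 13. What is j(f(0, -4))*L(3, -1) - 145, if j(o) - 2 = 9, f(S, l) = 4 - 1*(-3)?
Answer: -2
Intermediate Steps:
f(S, l) = 7 (f(S, l) = 4 + 3 = 7)
j(o) = 11 (j(o) = 2 + 9 = 11)
j(f(0, -4))*L(3, -1) - 145 = 11*13 - 145 = 143 - 145 = -2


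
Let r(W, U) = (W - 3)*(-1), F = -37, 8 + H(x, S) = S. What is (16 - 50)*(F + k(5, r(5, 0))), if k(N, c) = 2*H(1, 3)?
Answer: 1598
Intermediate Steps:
H(x, S) = -8 + S
r(W, U) = 3 - W (r(W, U) = (-3 + W)*(-1) = 3 - W)
k(N, c) = -10 (k(N, c) = 2*(-8 + 3) = 2*(-5) = -10)
(16 - 50)*(F + k(5, r(5, 0))) = (16 - 50)*(-37 - 10) = -34*(-47) = 1598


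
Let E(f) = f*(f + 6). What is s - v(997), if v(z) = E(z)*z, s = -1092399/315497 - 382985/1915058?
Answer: -86053864205020297427/86313579118 ≈ -9.9699e+8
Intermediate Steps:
E(f) = f*(6 + f)
s = -316119723241/86313579118 (s = -1092399*1/315497 - 382985*1/1915058 = -156057/45071 - 382985/1915058 = -316119723241/86313579118 ≈ -3.6625)
v(z) = z**2*(6 + z) (v(z) = (z*(6 + z))*z = z**2*(6 + z))
s - v(997) = -316119723241/86313579118 - 997**2*(6 + 997) = -316119723241/86313579118 - 994009*1003 = -316119723241/86313579118 - 1*996991027 = -316119723241/86313579118 - 996991027 = -86053864205020297427/86313579118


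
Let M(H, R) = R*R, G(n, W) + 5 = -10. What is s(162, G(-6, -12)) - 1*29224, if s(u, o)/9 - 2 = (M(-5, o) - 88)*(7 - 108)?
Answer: -153739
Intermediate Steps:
G(n, W) = -15 (G(n, W) = -5 - 10 = -15)
M(H, R) = R²
s(u, o) = 80010 - 909*o² (s(u, o) = 18 + 9*((o² - 88)*(7 - 108)) = 18 + 9*((-88 + o²)*(-101)) = 18 + 9*(8888 - 101*o²) = 18 + (79992 - 909*o²) = 80010 - 909*o²)
s(162, G(-6, -12)) - 1*29224 = (80010 - 909*(-15)²) - 1*29224 = (80010 - 909*225) - 29224 = (80010 - 204525) - 29224 = -124515 - 29224 = -153739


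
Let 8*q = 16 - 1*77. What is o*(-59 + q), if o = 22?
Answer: -5863/4 ≈ -1465.8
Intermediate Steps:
q = -61/8 (q = (16 - 1*77)/8 = (16 - 77)/8 = (⅛)*(-61) = -61/8 ≈ -7.6250)
o*(-59 + q) = 22*(-59 - 61/8) = 22*(-533/8) = -5863/4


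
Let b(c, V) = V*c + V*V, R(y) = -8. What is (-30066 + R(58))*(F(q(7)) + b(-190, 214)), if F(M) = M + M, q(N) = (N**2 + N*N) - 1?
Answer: -160294420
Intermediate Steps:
q(N) = -1 + 2*N**2 (q(N) = (N**2 + N**2) - 1 = 2*N**2 - 1 = -1 + 2*N**2)
F(M) = 2*M
b(c, V) = V**2 + V*c (b(c, V) = V*c + V**2 = V**2 + V*c)
(-30066 + R(58))*(F(q(7)) + b(-190, 214)) = (-30066 - 8)*(2*(-1 + 2*7**2) + 214*(214 - 190)) = -30074*(2*(-1 + 2*49) + 214*24) = -30074*(2*(-1 + 98) + 5136) = -30074*(2*97 + 5136) = -30074*(194 + 5136) = -30074*5330 = -160294420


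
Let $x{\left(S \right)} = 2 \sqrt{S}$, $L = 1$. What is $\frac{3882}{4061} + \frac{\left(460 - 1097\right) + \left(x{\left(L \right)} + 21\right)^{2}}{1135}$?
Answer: $\frac{3967482}{4609235} \approx 0.86077$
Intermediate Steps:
$\frac{3882}{4061} + \frac{\left(460 - 1097\right) + \left(x{\left(L \right)} + 21\right)^{2}}{1135} = \frac{3882}{4061} + \frac{\left(460 - 1097\right) + \left(2 \sqrt{1} + 21\right)^{2}}{1135} = 3882 \cdot \frac{1}{4061} + \left(-637 + \left(2 \cdot 1 + 21\right)^{2}\right) \frac{1}{1135} = \frac{3882}{4061} + \left(-637 + \left(2 + 21\right)^{2}\right) \frac{1}{1135} = \frac{3882}{4061} + \left(-637 + 23^{2}\right) \frac{1}{1135} = \frac{3882}{4061} + \left(-637 + 529\right) \frac{1}{1135} = \frac{3882}{4061} - \frac{108}{1135} = \frac{3967482}{4609235}$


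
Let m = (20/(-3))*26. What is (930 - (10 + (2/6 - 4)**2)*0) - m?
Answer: 3310/3 ≈ 1103.3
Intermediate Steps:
m = -520/3 (m = (20*(-1/3))*26 = -20/3*26 = -520/3 ≈ -173.33)
(930 - (10 + (2/6 - 4)**2)*0) - m = (930 - (10 + (2/6 - 4)**2)*0) - 1*(-520/3) = (930 - (10 + (2*(1/6) - 4)**2)*0) + 520/3 = (930 - (10 + (1/3 - 4)**2)*0) + 520/3 = (930 - (10 + (-11/3)**2)*0) + 520/3 = (930 - (10 + 121/9)*0) + 520/3 = (930 - 211*0/9) + 520/3 = (930 - 1*0) + 520/3 = (930 + 0) + 520/3 = 930 + 520/3 = 3310/3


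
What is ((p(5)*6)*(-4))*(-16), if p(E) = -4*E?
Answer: -7680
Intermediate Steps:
((p(5)*6)*(-4))*(-16) = ((-4*5*6)*(-4))*(-16) = (-20*6*(-4))*(-16) = -120*(-4)*(-16) = 480*(-16) = -7680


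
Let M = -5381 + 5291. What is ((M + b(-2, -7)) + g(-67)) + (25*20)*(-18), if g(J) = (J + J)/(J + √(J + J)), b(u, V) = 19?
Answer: -625765/69 + 2*I*√134/69 ≈ -9069.1 + 0.33553*I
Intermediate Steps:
g(J) = 2*J/(J + √2*√J) (g(J) = (2*J)/(J + √(2*J)) = (2*J)/(J + √2*√J) = 2*J/(J + √2*√J))
M = -90
((M + b(-2, -7)) + g(-67)) + (25*20)*(-18) = ((-90 + 19) + 2*(-67)/(-67 + √2*√(-67))) + (25*20)*(-18) = (-71 + 2*(-67)/(-67 + √2*(I*√67))) + 500*(-18) = (-71 + 2*(-67)/(-67 + I*√134)) - 9000 = (-71 - 134/(-67 + I*√134)) - 9000 = -9071 - 134/(-67 + I*√134)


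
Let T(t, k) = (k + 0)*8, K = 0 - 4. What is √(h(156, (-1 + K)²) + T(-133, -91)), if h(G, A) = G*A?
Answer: 2*√793 ≈ 56.320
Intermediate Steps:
K = -4
T(t, k) = 8*k (T(t, k) = k*8 = 8*k)
h(G, A) = A*G
√(h(156, (-1 + K)²) + T(-133, -91)) = √((-1 - 4)²*156 + 8*(-91)) = √((-5)²*156 - 728) = √(25*156 - 728) = √(3900 - 728) = √3172 = 2*√793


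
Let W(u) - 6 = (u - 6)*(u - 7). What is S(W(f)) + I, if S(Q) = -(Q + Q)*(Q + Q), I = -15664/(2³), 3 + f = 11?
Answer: -2214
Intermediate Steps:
f = 8 (f = -3 + 11 = 8)
W(u) = 6 + (-7 + u)*(-6 + u) (W(u) = 6 + (u - 6)*(u - 7) = 6 + (-6 + u)*(-7 + u) = 6 + (-7 + u)*(-6 + u))
I = -1958 (I = -15664/8 = -15664*⅛ = -1958)
S(Q) = -4*Q² (S(Q) = -2*Q*2*Q = -4*Q²)
S(W(f)) + I = -4*(48 + 8² - 13*8)² - 1958 = -4*(48 + 64 - 104)² - 1958 = -4*8² - 1958 = -4*64 - 1958 = -256 - 1958 = -2214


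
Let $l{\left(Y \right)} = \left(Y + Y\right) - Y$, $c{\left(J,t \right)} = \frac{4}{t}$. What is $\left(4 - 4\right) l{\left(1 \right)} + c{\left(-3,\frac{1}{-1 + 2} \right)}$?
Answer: $4$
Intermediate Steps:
$l{\left(Y \right)} = Y$ ($l{\left(Y \right)} = 2 Y - Y = Y$)
$\left(4 - 4\right) l{\left(1 \right)} + c{\left(-3,\frac{1}{-1 + 2} \right)} = \left(4 - 4\right) 1 + \frac{4}{\frac{1}{-1 + 2}} = \left(4 - 4\right) 1 + \frac{4}{1^{-1}} = 0 \cdot 1 + \frac{4}{1} = 0 + 4 \cdot 1 = 0 + 4 = 4$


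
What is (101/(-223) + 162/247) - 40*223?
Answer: -491311341/55081 ≈ -8919.8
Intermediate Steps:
(101/(-223) + 162/247) - 40*223 = (101*(-1/223) + 162*(1/247)) - 8920 = (-101/223 + 162/247) - 8920 = 11179/55081 - 8920 = -491311341/55081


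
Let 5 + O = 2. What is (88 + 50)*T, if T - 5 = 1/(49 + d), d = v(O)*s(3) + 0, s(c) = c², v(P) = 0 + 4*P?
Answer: 40572/59 ≈ 687.66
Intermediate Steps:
O = -3 (O = -5 + 2 = -3)
v(P) = 4*P
d = -108 (d = (4*(-3))*3² + 0 = -12*9 + 0 = -108 + 0 = -108)
T = 294/59 (T = 5 + 1/(49 - 108) = 5 + 1/(-59) = 5 - 1/59 = 294/59 ≈ 4.9830)
(88 + 50)*T = (88 + 50)*(294/59) = 138*(294/59) = 40572/59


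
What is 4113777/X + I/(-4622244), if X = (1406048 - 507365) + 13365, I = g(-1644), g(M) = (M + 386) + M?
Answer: 1584793984907/351309032976 ≈ 4.5111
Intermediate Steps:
g(M) = 386 + 2*M (g(M) = (386 + M) + M = 386 + 2*M)
I = -2902 (I = 386 + 2*(-1644) = 386 - 3288 = -2902)
X = 912048 (X = 898683 + 13365 = 912048)
4113777/X + I/(-4622244) = 4113777/912048 - 2902/(-4622244) = 4113777*(1/912048) - 2902*(-1/4622244) = 1371259/304016 + 1451/2311122 = 1584793984907/351309032976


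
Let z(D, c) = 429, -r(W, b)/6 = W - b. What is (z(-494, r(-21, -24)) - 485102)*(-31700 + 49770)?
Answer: -8758041110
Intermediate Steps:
r(W, b) = -6*W + 6*b (r(W, b) = -6*(W - b) = -6*W + 6*b)
(z(-494, r(-21, -24)) - 485102)*(-31700 + 49770) = (429 - 485102)*(-31700 + 49770) = -484673*18070 = -8758041110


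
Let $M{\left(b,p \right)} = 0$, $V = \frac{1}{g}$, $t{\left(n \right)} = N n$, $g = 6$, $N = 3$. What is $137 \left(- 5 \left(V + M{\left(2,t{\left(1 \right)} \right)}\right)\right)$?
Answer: $- \frac{685}{6} \approx -114.17$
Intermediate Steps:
$t{\left(n \right)} = 3 n$
$V = \frac{1}{6} \approx 0.16667$
$137 \left(- 5 \left(V + M{\left(2,t{\left(1 \right)} \right)}\right)\right) = 137 \left(- 5 \left(\frac{1}{6} + 0\right)\right) = 137 \left(\left(-5\right) \frac{1}{6}\right) = 137 \left(- \frac{5}{6}\right) = - \frac{685}{6}$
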